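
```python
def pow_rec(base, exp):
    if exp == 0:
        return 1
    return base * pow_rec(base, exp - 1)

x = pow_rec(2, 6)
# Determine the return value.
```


pow_rec(2, 6)
= 2 * pow_rec(2, 5)
= 2 * 2 * pow_rec(2, 4)
= 2 * 2 * 2 * pow_rec(2, 3)
= 2 * 2 * 2 * 2 * pow_rec(2, 2)
= 2 * 2 * 2 * 2 * 2 * pow_rec(2, 1)
= 2 * 2 * 2 * 2 * 2 * 2 * pow_rec(2, 0)
= 2 * 2 * 2 * 2 * 2 * 2 * 1
= 64


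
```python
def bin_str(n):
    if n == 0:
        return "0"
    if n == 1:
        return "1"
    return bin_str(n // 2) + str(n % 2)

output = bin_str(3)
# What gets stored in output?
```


bin_str(3)
= bin_str(1) + "1"
= "1" + "1"
= "11"


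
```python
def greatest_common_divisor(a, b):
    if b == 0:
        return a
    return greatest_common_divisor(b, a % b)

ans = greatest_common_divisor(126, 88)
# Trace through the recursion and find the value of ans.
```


greatest_common_divisor(126, 88)
= greatest_common_divisor(88, 126 % 88) = greatest_common_divisor(88, 38)
= greatest_common_divisor(38, 88 % 38) = greatest_common_divisor(38, 12)
= greatest_common_divisor(12, 38 % 12) = greatest_common_divisor(12, 2)
= greatest_common_divisor(2, 12 % 2) = greatest_common_divisor(2, 0)
b == 0, return a = 2


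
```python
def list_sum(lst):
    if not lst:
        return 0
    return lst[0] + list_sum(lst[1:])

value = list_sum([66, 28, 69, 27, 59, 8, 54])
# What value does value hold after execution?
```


list_sum([66, 28, 69, 27, 59, 8, 54])
= 66 + list_sum([28, 69, 27, 59, 8, 54])
= 66 + 28 + list_sum([69, 27, 59, 8, 54])
= 66 + 28 + 69 + list_sum([27, 59, 8, 54])
= 66 + 28 + 69 + 27 + list_sum([59, 8, 54])
= 66 + 28 + 69 + 27 + 59 + list_sum([8, 54])
= 66 + 28 + 69 + 27 + 59 + 8 + list_sum([54])
= 66 + 28 + 69 + 27 + 59 + 8 + 54 + list_sum([])
= 66 + 28 + 69 + 27 + 59 + 8 + 54 + 0
= 311


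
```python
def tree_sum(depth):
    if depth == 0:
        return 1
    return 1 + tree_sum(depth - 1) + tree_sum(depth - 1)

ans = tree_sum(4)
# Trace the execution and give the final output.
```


tree_sum(4)
= 1 + tree_sum(3) + tree_sum(3)
= 1 + 2 * tree_sum(3)
tree_sum(k) = 2^(k+1) - 1
tree_sum(0) = 1
tree_sum(1) = 3
tree_sum(2) = 7
tree_sum(3) = 15
tree_sum(4) = 31
tree_sum(4) = 2^5 - 1 = 31


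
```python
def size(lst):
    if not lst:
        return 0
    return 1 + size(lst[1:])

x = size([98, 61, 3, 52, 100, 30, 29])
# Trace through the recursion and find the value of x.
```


size([98, 61, 3, 52, 100, 30, 29])
= 1 + size([61, 3, 52, 100, 30, 29])
= 1 + 1 + size([3, 52, 100, 30, 29])
= 1 + 1 + 1 + size([52, 100, 30, 29])
= 1 + 1 + 1 + 1 + size([100, 30, 29])
= 1 + 1 + 1 + 1 + 1 + size([30, 29])
= 1 + 1 + 1 + 1 + 1 + 1 + size([29])
= 1 + 1 + 1 + 1 + 1 + 1 + 1 + size([])
= 1 + 1 + 1 + 1 + 1 + 1 + 1 + 0
= 7


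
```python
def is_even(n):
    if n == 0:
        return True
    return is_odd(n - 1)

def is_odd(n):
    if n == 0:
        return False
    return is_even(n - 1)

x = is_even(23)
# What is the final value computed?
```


is_even(23)
= is_odd(22)
= is_even(21)
= is_odd(20)
= is_even(19)
= is_odd(18)
= is_even(17)
= is_odd(16)
= is_even(15)
= is_odd(14)
= is_even(13)
= is_odd(12)
= is_even(11)
= is_odd(10)
= is_even(9)
= is_odd(8)
= is_even(7)
= is_odd(6)
= is_even(5)
= is_odd(4)
= is_even(3)
= is_odd(2)
= is_even(1)
= is_odd(0)
n == 0: return False
= False


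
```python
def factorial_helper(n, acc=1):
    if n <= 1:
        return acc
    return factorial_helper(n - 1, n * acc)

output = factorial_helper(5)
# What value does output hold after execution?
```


factorial_helper(5, 1)
= factorial_helper(4, 5 * 1) = factorial_helper(4, 5)
= factorial_helper(3, 4 * 5) = factorial_helper(3, 20)
= factorial_helper(2, 3 * 20) = factorial_helper(2, 60)
= factorial_helper(1, 2 * 60) = factorial_helper(1, 120)
n <= 1, return acc = 120


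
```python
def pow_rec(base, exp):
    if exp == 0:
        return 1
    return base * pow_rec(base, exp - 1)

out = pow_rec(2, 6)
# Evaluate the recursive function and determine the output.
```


pow_rec(2, 6)
= 2 * pow_rec(2, 5)
= 2 * 2 * pow_rec(2, 4)
= 2 * 2 * 2 * pow_rec(2, 3)
= 2 * 2 * 2 * 2 * pow_rec(2, 2)
= 2 * 2 * 2 * 2 * 2 * pow_rec(2, 1)
= 2 * 2 * 2 * 2 * 2 * 2 * pow_rec(2, 0)
= 2 * 2 * 2 * 2 * 2 * 2 * 1
= 64


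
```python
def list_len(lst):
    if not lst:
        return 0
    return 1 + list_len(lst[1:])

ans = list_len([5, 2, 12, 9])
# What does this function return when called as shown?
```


list_len([5, 2, 12, 9])
= 1 + list_len([2, 12, 9])
= 1 + 1 + list_len([12, 9])
= 1 + 1 + 1 + list_len([9])
= 1 + 1 + 1 + 1 + list_len([])
= 1 + 1 + 1 + 1 + 0
= 4


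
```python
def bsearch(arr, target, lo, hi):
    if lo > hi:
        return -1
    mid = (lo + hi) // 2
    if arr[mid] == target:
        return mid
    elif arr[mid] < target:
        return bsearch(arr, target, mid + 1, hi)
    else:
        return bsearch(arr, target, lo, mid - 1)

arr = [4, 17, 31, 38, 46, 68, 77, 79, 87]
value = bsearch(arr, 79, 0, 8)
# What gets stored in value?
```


bsearch(arr, 79, 0, 8)
lo=0, hi=8, mid=4, arr[mid]=46
46 < 79, search right half
lo=5, hi=8, mid=6, arr[mid]=77
77 < 79, search right half
lo=7, hi=8, mid=7, arr[mid]=79
arr[7] == 79, found at index 7
= 7


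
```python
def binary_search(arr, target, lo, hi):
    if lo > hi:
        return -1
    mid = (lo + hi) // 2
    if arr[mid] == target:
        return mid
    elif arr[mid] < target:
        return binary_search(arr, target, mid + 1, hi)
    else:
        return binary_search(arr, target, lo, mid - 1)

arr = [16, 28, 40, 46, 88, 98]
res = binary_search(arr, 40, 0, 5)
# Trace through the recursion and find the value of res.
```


binary_search(arr, 40, 0, 5)
lo=0, hi=5, mid=2, arr[mid]=40
arr[2] == 40, found at index 2
= 2


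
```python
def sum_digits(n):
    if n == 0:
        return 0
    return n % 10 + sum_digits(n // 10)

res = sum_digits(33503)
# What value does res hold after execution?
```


sum_digits(33503)
= 3 + sum_digits(3350)
= 3 + 0 + sum_digits(335)
= 3 + 0 + 5 + sum_digits(33)
= 3 + 0 + 5 + 3 + sum_digits(3)
= 3 + 0 + 5 + 3 + 3 + sum_digits(0)
= 3 + 0 + 5 + 3 + 3 + 0
= 14


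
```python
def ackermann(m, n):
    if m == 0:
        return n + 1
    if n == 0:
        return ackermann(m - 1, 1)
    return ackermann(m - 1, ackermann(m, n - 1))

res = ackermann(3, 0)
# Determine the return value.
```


ackermann(3, 0)
n == 0: return ackermann(2, 1)
= ackermann(2, 1) = 5
= 5


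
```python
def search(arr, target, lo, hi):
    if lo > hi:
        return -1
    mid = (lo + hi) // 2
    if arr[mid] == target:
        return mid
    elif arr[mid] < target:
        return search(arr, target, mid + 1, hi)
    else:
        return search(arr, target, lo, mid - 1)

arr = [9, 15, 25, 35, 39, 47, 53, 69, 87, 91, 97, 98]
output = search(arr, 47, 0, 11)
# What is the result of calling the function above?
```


search(arr, 47, 0, 11)
lo=0, hi=11, mid=5, arr[mid]=47
arr[5] == 47, found at index 5
= 5


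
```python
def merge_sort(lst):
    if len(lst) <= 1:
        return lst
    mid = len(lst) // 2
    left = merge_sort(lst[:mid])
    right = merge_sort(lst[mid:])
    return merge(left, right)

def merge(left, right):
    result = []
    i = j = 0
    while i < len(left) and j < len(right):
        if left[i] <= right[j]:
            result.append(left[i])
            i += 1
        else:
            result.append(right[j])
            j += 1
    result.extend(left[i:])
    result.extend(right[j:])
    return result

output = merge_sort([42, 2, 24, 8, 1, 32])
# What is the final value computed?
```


merge_sort([42, 2, 24, 8, 1, 32])
Split into [42, 2, 24] and [8, 1, 32]
Left sorted: [2, 24, 42]
Right sorted: [1, 8, 32]
Merge [2, 24, 42] and [1, 8, 32]
= [1, 2, 8, 24, 32, 42]


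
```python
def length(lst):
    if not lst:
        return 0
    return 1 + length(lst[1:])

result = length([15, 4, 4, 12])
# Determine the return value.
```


length([15, 4, 4, 12])
= 1 + length([4, 4, 12])
= 1 + 1 + length([4, 12])
= 1 + 1 + 1 + length([12])
= 1 + 1 + 1 + 1 + length([])
= 1 + 1 + 1 + 1 + 0
= 4


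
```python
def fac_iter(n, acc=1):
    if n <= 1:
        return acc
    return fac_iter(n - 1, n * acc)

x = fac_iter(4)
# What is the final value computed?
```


fac_iter(4, 1)
= fac_iter(3, 4 * 1) = fac_iter(3, 4)
= fac_iter(2, 3 * 4) = fac_iter(2, 12)
= fac_iter(1, 2 * 12) = fac_iter(1, 24)
n <= 1, return acc = 24


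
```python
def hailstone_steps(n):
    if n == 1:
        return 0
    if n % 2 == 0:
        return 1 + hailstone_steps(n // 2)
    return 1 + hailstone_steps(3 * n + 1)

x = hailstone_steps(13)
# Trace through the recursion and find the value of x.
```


hailstone_steps(13)
13 is odd -> 3*13+1 = 40 -> hailstone_steps(40)
40 is even -> hailstone_steps(20)
20 is even -> hailstone_steps(10)
10 is even -> hailstone_steps(5)
5 is odd -> 3*5+1 = 16 -> hailstone_steps(16)
16 is even -> hailstone_steps(8)
8 is even -> hailstone_steps(4)
4 is even -> hailstone_steps(2)
2 is even -> hailstone_steps(1)
Reached 1 after 9 steps
= 9


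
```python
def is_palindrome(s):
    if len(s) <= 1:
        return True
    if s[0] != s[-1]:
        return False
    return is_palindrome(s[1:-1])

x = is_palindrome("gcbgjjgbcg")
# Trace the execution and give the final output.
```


is_palindrome("gcbgjjgbcg")
"gcbgjjgbcg": s[0]='g' == s[-1]='g' -> is_palindrome("cbgjjgbc")
"cbgjjgbc": s[0]='c' == s[-1]='c' -> is_palindrome("bgjjgb")
"bgjjgb": s[0]='b' == s[-1]='b' -> is_palindrome("gjjg")
"gjjg": s[0]='g' == s[-1]='g' -> is_palindrome("jj")
"jj": s[0]='j' == s[-1]='j' -> is_palindrome("")
"": len <= 1 -> True
= True


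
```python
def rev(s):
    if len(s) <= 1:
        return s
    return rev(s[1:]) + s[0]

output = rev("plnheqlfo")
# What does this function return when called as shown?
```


rev("plnheqlfo")
= rev("lnheqlfo") + "p"
= rev("nheqlfo") + "l" + "p"
= rev("heqlfo") + "n" + "l" + "p"
= rev("eqlfo") + "h" + "n" + "l" + "p"
= rev("qlfo") + "e" + "h" + "n" + "l" + "p"
= rev("lfo") + "q" + "e" + "h" + "n" + "l" + "p"
= rev("fo") + "l" + "q" + "e" + "h" + "n" + "l" + "p"
= rev("o") + "f" + "l" + "q" + "e" + "h" + "n" + "l" + "p"
= "o" + "f" + "l" + "q" + "e" + "h" + "n" + "l" + "p"
= "oflqehnlp"


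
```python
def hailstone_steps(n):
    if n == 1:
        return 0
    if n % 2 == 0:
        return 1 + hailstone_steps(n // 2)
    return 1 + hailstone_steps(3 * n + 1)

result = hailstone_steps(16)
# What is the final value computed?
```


hailstone_steps(16)
16 is even -> hailstone_steps(8)
8 is even -> hailstone_steps(4)
4 is even -> hailstone_steps(2)
2 is even -> hailstone_steps(1)
Reached 1 after 4 steps
= 4


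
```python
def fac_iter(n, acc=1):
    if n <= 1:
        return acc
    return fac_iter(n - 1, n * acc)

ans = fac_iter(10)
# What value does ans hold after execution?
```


fac_iter(10, 1)
= fac_iter(9, 10 * 1) = fac_iter(9, 10)
= fac_iter(8, 9 * 10) = fac_iter(8, 90)
= fac_iter(7, 8 * 90) = fac_iter(7, 720)
= fac_iter(6, 7 * 720) = fac_iter(6, 5040)
= fac_iter(5, 6 * 5040) = fac_iter(5, 30240)
= fac_iter(4, 5 * 30240) = fac_iter(4, 151200)
= fac_iter(3, 4 * 151200) = fac_iter(3, 604800)
= fac_iter(2, 3 * 604800) = fac_iter(2, 1814400)
= fac_iter(1, 2 * 1814400) = fac_iter(1, 3628800)
n <= 1, return acc = 3628800


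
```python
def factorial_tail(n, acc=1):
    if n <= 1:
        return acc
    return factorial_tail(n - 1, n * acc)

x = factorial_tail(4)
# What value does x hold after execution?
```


factorial_tail(4, 1)
= factorial_tail(3, 4 * 1) = factorial_tail(3, 4)
= factorial_tail(2, 3 * 4) = factorial_tail(2, 12)
= factorial_tail(1, 2 * 12) = factorial_tail(1, 24)
n <= 1, return acc = 24


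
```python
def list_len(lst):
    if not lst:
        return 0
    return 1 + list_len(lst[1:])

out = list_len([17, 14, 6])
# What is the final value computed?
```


list_len([17, 14, 6])
= 1 + list_len([14, 6])
= 1 + 1 + list_len([6])
= 1 + 1 + 1 + list_len([])
= 1 + 1 + 1 + 0
= 3


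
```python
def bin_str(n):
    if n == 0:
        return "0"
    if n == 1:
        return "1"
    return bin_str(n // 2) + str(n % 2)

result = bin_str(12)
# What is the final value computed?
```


bin_str(12)
= bin_str(6) + "0"
= bin_str(3) + "0" + "0"
= bin_str(1) + "1" + "0" + "0"
= "1" + "1" + "0" + "0"
= "1100"


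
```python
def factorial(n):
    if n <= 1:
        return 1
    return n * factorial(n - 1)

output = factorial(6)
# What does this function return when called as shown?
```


factorial(6)
= 6 * factorial(5)
= 6 * 5 * factorial(4)
= 6 * 5 * 4 * factorial(3)
= 6 * 5 * 4 * 3 * factorial(2)
= 6 * 5 * 4 * 3 * 2 * factorial(1)
= 6 * 5 * 4 * 3 * 2 * 1
= 720


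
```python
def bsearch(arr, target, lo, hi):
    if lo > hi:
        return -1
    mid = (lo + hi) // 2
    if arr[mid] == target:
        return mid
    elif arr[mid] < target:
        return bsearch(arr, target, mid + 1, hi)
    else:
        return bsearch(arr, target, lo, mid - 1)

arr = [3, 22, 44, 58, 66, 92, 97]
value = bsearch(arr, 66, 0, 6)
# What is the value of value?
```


bsearch(arr, 66, 0, 6)
lo=0, hi=6, mid=3, arr[mid]=58
58 < 66, search right half
lo=4, hi=6, mid=5, arr[mid]=92
92 > 66, search left half
lo=4, hi=4, mid=4, arr[mid]=66
arr[4] == 66, found at index 4
= 4


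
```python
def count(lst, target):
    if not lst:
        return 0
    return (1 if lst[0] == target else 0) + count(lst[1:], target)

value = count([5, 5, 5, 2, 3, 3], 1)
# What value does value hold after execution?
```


count([5, 5, 5, 2, 3, 3], 1)
lst[0]=5 != 1: 0 + count([5, 5, 2, 3, 3], 1)
lst[0]=5 != 1: 0 + count([5, 2, 3, 3], 1)
lst[0]=5 != 1: 0 + count([2, 3, 3], 1)
lst[0]=2 != 1: 0 + count([3, 3], 1)
lst[0]=3 != 1: 0 + count([3], 1)
lst[0]=3 != 1: 0 + count([], 1)
= 0


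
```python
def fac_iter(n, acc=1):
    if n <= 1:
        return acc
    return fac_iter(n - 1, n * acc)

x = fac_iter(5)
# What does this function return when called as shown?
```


fac_iter(5, 1)
= fac_iter(4, 5 * 1) = fac_iter(4, 5)
= fac_iter(3, 4 * 5) = fac_iter(3, 20)
= fac_iter(2, 3 * 20) = fac_iter(2, 60)
= fac_iter(1, 2 * 60) = fac_iter(1, 120)
n <= 1, return acc = 120


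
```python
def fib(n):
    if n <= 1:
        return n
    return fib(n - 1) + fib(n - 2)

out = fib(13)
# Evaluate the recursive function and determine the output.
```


fib(13)
= fib(12) + fib(11)
= (fib(11) + fib(10)) + fib(11)
Computing bottom-up: fib(0)=0, fib(1)=1, fib(2)=1, fib(3)=2, fib(4)=3, fib(5)=5, fib(6)=8, fib(7)=13, fib(8)=21, fib(9)=34, fib(10)=55, fib(11)=89, fib(12)=144, fib(13)=233
= 233


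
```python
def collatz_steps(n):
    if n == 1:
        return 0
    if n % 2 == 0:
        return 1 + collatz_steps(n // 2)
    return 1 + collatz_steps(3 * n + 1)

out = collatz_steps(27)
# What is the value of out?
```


collatz_steps(27)
27 is odd -> 3*27+1 = 82 -> collatz_steps(82)
82 is even -> collatz_steps(41)
41 is odd -> 3*41+1 = 124 -> collatz_steps(124)
124 is even -> collatz_steps(62)
62 is even -> collatz_steps(31)
31 is odd -> 3*31+1 = 94 -> collatz_steps(94)
94 is even -> collatz_steps(47)
47 is odd -> 3*47+1 = 142 -> collatz_steps(142)
142 is even -> collatz_steps(71)
71 is odd -> 3*71+1 = 214 -> collatz_steps(214)
214 is even -> collatz_steps(107)
107 is odd -> 3*107+1 = 322 -> collatz_steps(322)
322 is even -> collatz_steps(161)
161 is odd -> 3*161+1 = 484 -> collatz_steps(484)
484 is even -> collatz_steps(242)
242 is even -> collatz_steps(121)
121 is odd -> 3*121+1 = 364 -> collatz_steps(364)
364 is even -> collatz_steps(182)
182 is even -> collatz_steps(91)
91 is odd -> 3*91+1 = 274 -> collatz_steps(274)
274 is even -> collatz_steps(137)
137 is odd -> 3*137+1 = 412 -> collatz_steps(412)
412 is even -> collatz_steps(206)
206 is even -> collatz_steps(103)
103 is odd -> 3*103+1 = 310 -> collatz_steps(310)
310 is even -> collatz_steps(155)
155 is odd -> 3*155+1 = 466 -> collatz_steps(466)
466 is even -> collatz_steps(233)
233 is odd -> 3*233+1 = 700 -> collatz_steps(700)
700 is even -> collatz_steps(350)
350 is even -> collatz_steps(175)
175 is odd -> 3*175+1 = 526 -> collatz_steps(526)
526 is even -> collatz_steps(263)
263 is odd -> 3*263+1 = 790 -> collatz_steps(790)
790 is even -> collatz_steps(395)
395 is odd -> 3*395+1 = 1186 -> collatz_steps(1186)
1186 is even -> collatz_steps(593)
593 is odd -> 3*593+1 = 1780 -> collatz_steps(1780)
1780 is even -> collatz_steps(890)
890 is even -> collatz_steps(445)
445 is odd -> 3*445+1 = 1336 -> collatz_steps(1336)
1336 is even -> collatz_steps(668)
668 is even -> collatz_steps(334)
334 is even -> collatz_steps(167)
167 is odd -> 3*167+1 = 502 -> collatz_steps(502)
502 is even -> collatz_steps(251)
251 is odd -> 3*251+1 = 754 -> collatz_steps(754)
754 is even -> collatz_steps(377)
377 is odd -> 3*377+1 = 1132 -> collatz_steps(1132)
1132 is even -> collatz_steps(566)
566 is even -> collatz_steps(283)
283 is odd -> 3*283+1 = 850 -> collatz_steps(850)
850 is even -> collatz_steps(425)
425 is odd -> 3*425+1 = 1276 -> collatz_steps(1276)
1276 is even -> collatz_steps(638)
638 is even -> collatz_steps(319)
319 is odd -> 3*319+1 = 958 -> collatz_steps(958)
958 is even -> collatz_steps(479)
479 is odd -> 3*479+1 = 1438 -> collatz_steps(1438)
1438 is even -> collatz_steps(719)
719 is odd -> 3*719+1 = 2158 -> collatz_steps(2158)
2158 is even -> collatz_steps(1079)
1079 is odd -> 3*1079+1 = 3238 -> collatz_steps(3238)
3238 is even -> collatz_steps(1619)
1619 is odd -> 3*1619+1 = 4858 -> collatz_steps(4858)
4858 is even -> collatz_steps(2429)
2429 is odd -> 3*2429+1 = 7288 -> collatz_steps(7288)
7288 is even -> collatz_steps(3644)
3644 is even -> collatz_steps(1822)
1822 is even -> collatz_steps(911)
911 is odd -> 3*911+1 = 2734 -> collatz_steps(2734)
2734 is even -> collatz_steps(1367)
1367 is odd -> 3*1367+1 = 4102 -> collatz_steps(4102)
4102 is even -> collatz_steps(2051)
2051 is odd -> 3*2051+1 = 6154 -> collatz_steps(6154)
6154 is even -> collatz_steps(3077)
3077 is odd -> 3*3077+1 = 9232 -> collatz_steps(9232)
9232 is even -> collatz_steps(4616)
4616 is even -> collatz_steps(2308)
2308 is even -> collatz_steps(1154)
1154 is even -> collatz_steps(577)
577 is odd -> 3*577+1 = 1732 -> collatz_steps(1732)
1732 is even -> collatz_steps(866)
866 is even -> collatz_steps(433)
433 is odd -> 3*433+1 = 1300 -> collatz_steps(1300)
1300 is even -> collatz_steps(650)
650 is even -> collatz_steps(325)
325 is odd -> 3*325+1 = 976 -> collatz_steps(976)
976 is even -> collatz_steps(488)
488 is even -> collatz_steps(244)
244 is even -> collatz_steps(122)
122 is even -> collatz_steps(61)
61 is odd -> 3*61+1 = 184 -> collatz_steps(184)
184 is even -> collatz_steps(92)
92 is even -> collatz_steps(46)
46 is even -> collatz_steps(23)
23 is odd -> 3*23+1 = 70 -> collatz_steps(70)
70 is even -> collatz_steps(35)
35 is odd -> 3*35+1 = 106 -> collatz_steps(106)
106 is even -> collatz_steps(53)
53 is odd -> 3*53+1 = 160 -> collatz_steps(160)
160 is even -> collatz_steps(80)
80 is even -> collatz_steps(40)
40 is even -> collatz_steps(20)
20 is even -> collatz_steps(10)
10 is even -> collatz_steps(5)
5 is odd -> 3*5+1 = 16 -> collatz_steps(16)
16 is even -> collatz_steps(8)
8 is even -> collatz_steps(4)
4 is even -> collatz_steps(2)
2 is even -> collatz_steps(1)
Reached 1 after 111 steps
= 111


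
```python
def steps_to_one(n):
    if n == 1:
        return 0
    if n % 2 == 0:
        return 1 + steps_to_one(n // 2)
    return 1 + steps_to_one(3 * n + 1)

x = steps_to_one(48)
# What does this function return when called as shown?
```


steps_to_one(48)
48 is even -> steps_to_one(24)
24 is even -> steps_to_one(12)
12 is even -> steps_to_one(6)
6 is even -> steps_to_one(3)
3 is odd -> 3*3+1 = 10 -> steps_to_one(10)
10 is even -> steps_to_one(5)
5 is odd -> 3*5+1 = 16 -> steps_to_one(16)
16 is even -> steps_to_one(8)
8 is even -> steps_to_one(4)
4 is even -> steps_to_one(2)
2 is even -> steps_to_one(1)
Reached 1 after 11 steps
= 11


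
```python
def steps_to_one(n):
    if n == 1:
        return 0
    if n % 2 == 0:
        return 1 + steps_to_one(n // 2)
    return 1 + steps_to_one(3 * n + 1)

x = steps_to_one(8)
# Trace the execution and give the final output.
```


steps_to_one(8)
8 is even -> steps_to_one(4)
4 is even -> steps_to_one(2)
2 is even -> steps_to_one(1)
Reached 1 after 3 steps
= 3


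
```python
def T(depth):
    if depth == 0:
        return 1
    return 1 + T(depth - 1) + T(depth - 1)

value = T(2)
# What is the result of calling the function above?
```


T(2)
= 1 + T(1) + T(1)
= 1 + 2 * T(1)
T(k) = 2^(k+1) - 1
T(0) = 1
T(1) = 3
T(2) = 7
T(2) = 2^3 - 1 = 7


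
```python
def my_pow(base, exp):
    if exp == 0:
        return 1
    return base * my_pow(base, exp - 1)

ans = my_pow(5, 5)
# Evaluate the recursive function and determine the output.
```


my_pow(5, 5)
= 5 * my_pow(5, 4)
= 5 * 5 * my_pow(5, 3)
= 5 * 5 * 5 * my_pow(5, 2)
= 5 * 5 * 5 * 5 * my_pow(5, 1)
= 5 * 5 * 5 * 5 * 5 * my_pow(5, 0)
= 5 * 5 * 5 * 5 * 5 * 1
= 3125


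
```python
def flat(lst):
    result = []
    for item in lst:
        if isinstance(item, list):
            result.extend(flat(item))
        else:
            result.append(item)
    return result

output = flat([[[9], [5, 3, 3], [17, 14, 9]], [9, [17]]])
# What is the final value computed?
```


flat([[[9], [5, 3, 3], [17, 14, 9]], [9, [17]]])
Processing each element:
  [[9], [5, 3, 3], [17, 14, 9]] is a list -> flat recursively -> [9, 5, 3, 3, 17, 14, 9]
  [9, [17]] is a list -> flat recursively -> [9, 17]
= [9, 5, 3, 3, 17, 14, 9, 9, 17]


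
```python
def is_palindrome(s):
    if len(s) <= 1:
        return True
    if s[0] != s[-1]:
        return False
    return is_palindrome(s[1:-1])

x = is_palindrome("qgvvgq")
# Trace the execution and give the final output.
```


is_palindrome("qgvvgq")
"qgvvgq": s[0]='q' == s[-1]='q' -> is_palindrome("gvvg")
"gvvg": s[0]='g' == s[-1]='g' -> is_palindrome("vv")
"vv": s[0]='v' == s[-1]='v' -> is_palindrome("")
"": len <= 1 -> True
= True


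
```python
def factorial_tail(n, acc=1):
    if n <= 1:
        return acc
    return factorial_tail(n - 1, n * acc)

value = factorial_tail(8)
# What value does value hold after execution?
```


factorial_tail(8, 1)
= factorial_tail(7, 8 * 1) = factorial_tail(7, 8)
= factorial_tail(6, 7 * 8) = factorial_tail(6, 56)
= factorial_tail(5, 6 * 56) = factorial_tail(5, 336)
= factorial_tail(4, 5 * 336) = factorial_tail(4, 1680)
= factorial_tail(3, 4 * 1680) = factorial_tail(3, 6720)
= factorial_tail(2, 3 * 6720) = factorial_tail(2, 20160)
= factorial_tail(1, 2 * 20160) = factorial_tail(1, 40320)
n <= 1, return acc = 40320


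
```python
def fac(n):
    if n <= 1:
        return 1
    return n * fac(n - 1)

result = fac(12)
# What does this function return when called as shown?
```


fac(12)
= 12 * fac(11)
= 12 * 11 * fac(10)
= 12 * 11 * 10 * fac(9)
= 12 * 11 * 10 * 9 * fac(8)
= 12 * 11 * 10 * 9 * 8 * fac(7)
= 12 * 11 * 10 * 9 * 8 * 7 * fac(6)
= 12 * 11 * 10 * 9 * 8 * 7 * 6 * fac(5)
= 12 * 11 * 10 * 9 * 8 * 7 * 6 * 5 * fac(4)
= 12 * 11 * 10 * 9 * 8 * 7 * 6 * 5 * 4 * fac(3)
= 12 * 11 * 10 * 9 * 8 * 7 * 6 * 5 * 4 * 3 * fac(2)
= 12 * 11 * 10 * 9 * 8 * 7 * 6 * 5 * 4 * 3 * 2 * fac(1)
= 12 * 11 * 10 * 9 * 8 * 7 * 6 * 5 * 4 * 3 * 2 * 1
= 479001600


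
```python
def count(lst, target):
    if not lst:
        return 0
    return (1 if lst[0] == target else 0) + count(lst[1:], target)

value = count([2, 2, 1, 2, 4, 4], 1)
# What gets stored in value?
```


count([2, 2, 1, 2, 4, 4], 1)
lst[0]=2 != 1: 0 + count([2, 1, 2, 4, 4], 1)
lst[0]=2 != 1: 0 + count([1, 2, 4, 4], 1)
lst[0]=1 == 1: 1 + count([2, 4, 4], 1)
lst[0]=2 != 1: 0 + count([4, 4], 1)
lst[0]=4 != 1: 0 + count([4], 1)
lst[0]=4 != 1: 0 + count([], 1)
= 1


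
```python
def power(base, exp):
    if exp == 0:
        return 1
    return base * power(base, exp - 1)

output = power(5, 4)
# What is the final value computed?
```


power(5, 4)
= 5 * power(5, 3)
= 5 * 5 * power(5, 2)
= 5 * 5 * 5 * power(5, 1)
= 5 * 5 * 5 * 5 * power(5, 0)
= 5 * 5 * 5 * 5 * 1
= 625


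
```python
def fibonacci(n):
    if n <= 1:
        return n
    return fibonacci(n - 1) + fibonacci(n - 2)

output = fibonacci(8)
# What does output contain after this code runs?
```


fibonacci(8)
= fibonacci(7) + fibonacci(6)
= (fibonacci(6) + fibonacci(5)) + fibonacci(6)
Computing bottom-up: fibonacci(0)=0, fibonacci(1)=1, fibonacci(2)=1, fibonacci(3)=2, fibonacci(4)=3, fibonacci(5)=5, fibonacci(6)=8, fibonacci(7)=13, fibonacci(8)=21
= 21


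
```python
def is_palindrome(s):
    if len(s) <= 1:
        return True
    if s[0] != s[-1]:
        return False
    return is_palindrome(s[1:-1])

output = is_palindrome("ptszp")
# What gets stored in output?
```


is_palindrome("ptszp")
"ptszp": s[0]='p' == s[-1]='p' -> is_palindrome("tsz")
"tsz": s[0]='t' != s[-1]='z' -> False
= False


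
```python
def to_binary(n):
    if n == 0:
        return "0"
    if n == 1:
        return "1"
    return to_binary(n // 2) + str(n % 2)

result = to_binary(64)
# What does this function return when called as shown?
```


to_binary(64)
= to_binary(32) + "0"
= to_binary(16) + "0" + "0"
= to_binary(8) + "0" + "0" + "0"
= to_binary(4) + "0" + "0" + "0" + "0"
= to_binary(2) + "0" + "0" + "0" + "0" + "0"
= to_binary(1) + "0" + "0" + "0" + "0" + "0" + "0"
= "1" + "0" + "0" + "0" + "0" + "0" + "0"
= "1000000"


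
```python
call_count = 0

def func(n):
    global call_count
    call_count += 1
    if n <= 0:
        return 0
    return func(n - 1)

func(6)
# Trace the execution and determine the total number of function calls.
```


func(6) calls func(5) calls ... calls func(0)
Total calls: 6 + 1 (for base case) = 7


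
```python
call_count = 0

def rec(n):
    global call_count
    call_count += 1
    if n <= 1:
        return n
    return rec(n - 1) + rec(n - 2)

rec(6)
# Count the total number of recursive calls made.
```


rec(6) calls rec(5) and rec(4); each non-base call branches into two more.
Let C(k) = total number of calls made by rec(k), including the call to rec(k) itself.
Base cases: C(0) = 1, C(1) = 1
Recurrence: C(k) = 1 + C(k-1) + C(k-2)
  C(2) = 1 + C(1) + C(0) = 1 + 1 + 1 = 3
  C(3) = 1 + C(2) + C(1) = 1 + 3 + 1 = 5
  C(4) = 1 + C(3) + C(2) = 1 + 5 + 3 = 9
  C(5) = 1 + C(4) + C(3) = 1 + 9 + 5 = 15
  C(6) = 1 + C(5) + C(4) = 1 + 15 + 9 = 25
Total calls = C(6) = 25


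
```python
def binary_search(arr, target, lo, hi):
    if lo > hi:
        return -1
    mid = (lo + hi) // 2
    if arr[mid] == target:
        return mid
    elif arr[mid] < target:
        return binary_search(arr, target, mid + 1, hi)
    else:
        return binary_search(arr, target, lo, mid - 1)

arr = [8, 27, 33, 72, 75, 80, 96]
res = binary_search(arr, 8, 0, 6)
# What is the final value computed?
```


binary_search(arr, 8, 0, 6)
lo=0, hi=6, mid=3, arr[mid]=72
72 > 8, search left half
lo=0, hi=2, mid=1, arr[mid]=27
27 > 8, search left half
lo=0, hi=0, mid=0, arr[mid]=8
arr[0] == 8, found at index 0
= 0


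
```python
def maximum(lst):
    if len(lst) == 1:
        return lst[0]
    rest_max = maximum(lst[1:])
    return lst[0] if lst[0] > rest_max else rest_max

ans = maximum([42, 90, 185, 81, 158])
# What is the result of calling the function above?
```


maximum([42, 90, 185, 81, 158])
= compare 42 with maximum([90, 185, 81, 158])
= compare 90 with maximum([185, 81, 158])
= compare 185 with maximum([81, 158])
= compare 81 with maximum([158])
Base: maximum([158]) = 158
compare 81 with 158: max = 158
compare 185 with 158: max = 185
compare 90 with 185: max = 185
compare 42 with 185: max = 185
= 185


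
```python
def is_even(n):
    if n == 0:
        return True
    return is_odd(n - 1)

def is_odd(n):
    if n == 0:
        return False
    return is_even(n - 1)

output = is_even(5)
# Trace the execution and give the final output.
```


is_even(5)
= is_odd(4)
= is_even(3)
= is_odd(2)
= is_even(1)
= is_odd(0)
n == 0: return False
= False


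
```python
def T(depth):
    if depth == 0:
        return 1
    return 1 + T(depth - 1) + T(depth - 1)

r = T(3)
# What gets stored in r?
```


T(3)
= 1 + T(2) + T(2)
= 1 + 2 * T(2)
T(k) = 2^(k+1) - 1
T(0) = 1
T(1) = 3
T(2) = 7
T(3) = 15
T(3) = 2^4 - 1 = 15


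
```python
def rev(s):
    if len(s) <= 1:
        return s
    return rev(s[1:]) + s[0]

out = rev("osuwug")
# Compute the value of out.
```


rev("osuwug")
= rev("suwug") + "o"
= rev("uwug") + "s" + "o"
= rev("wug") + "u" + "s" + "o"
= rev("ug") + "w" + "u" + "s" + "o"
= rev("g") + "u" + "w" + "u" + "s" + "o"
= "g" + "u" + "w" + "u" + "s" + "o"
= "guwuso"


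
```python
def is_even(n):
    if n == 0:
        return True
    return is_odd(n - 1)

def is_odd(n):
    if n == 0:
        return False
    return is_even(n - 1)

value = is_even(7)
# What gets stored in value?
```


is_even(7)
= is_odd(6)
= is_even(5)
= is_odd(4)
= is_even(3)
= is_odd(2)
= is_even(1)
= is_odd(0)
n == 0: return False
= False


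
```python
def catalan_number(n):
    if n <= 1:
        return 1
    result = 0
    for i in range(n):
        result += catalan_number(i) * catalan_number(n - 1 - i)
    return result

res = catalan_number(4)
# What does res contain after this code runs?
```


catalan_number(4)
= sum of catalan_number(i) * catalan_number(4-1-i) for i in 0..3
First compute sub-values bottom-up:
  catalan_number(0) = 1, catalan_number(1) = 1
  catalan_number(2) = 1*1 + 1*1 = 2
  catalan_number(3) = 1*2 + 1*1 + 2*1 = 5
Now catalan_number(4):
  catalan_number(0)*catalan_number(3) = 1*5 = 5
  catalan_number(1)*catalan_number(2) = 1*2 = 2
  catalan_number(2)*catalan_number(1) = 2*1 = 2
  catalan_number(3)*catalan_number(0) = 5*1 = 5
= 5 + 2 + 2 + 5
= 14


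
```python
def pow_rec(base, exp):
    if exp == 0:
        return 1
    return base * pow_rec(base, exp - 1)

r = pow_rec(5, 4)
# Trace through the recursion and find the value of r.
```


pow_rec(5, 4)
= 5 * pow_rec(5, 3)
= 5 * 5 * pow_rec(5, 2)
= 5 * 5 * 5 * pow_rec(5, 1)
= 5 * 5 * 5 * 5 * pow_rec(5, 0)
= 5 * 5 * 5 * 5 * 1
= 625


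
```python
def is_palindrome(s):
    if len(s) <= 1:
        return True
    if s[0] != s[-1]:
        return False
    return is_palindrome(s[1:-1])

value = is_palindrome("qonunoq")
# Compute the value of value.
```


is_palindrome("qonunoq")
"qonunoq": s[0]='q' == s[-1]='q' -> is_palindrome("onuno")
"onuno": s[0]='o' == s[-1]='o' -> is_palindrome("nun")
"nun": s[0]='n' == s[-1]='n' -> is_palindrome("u")
"u": len <= 1 -> True
= True


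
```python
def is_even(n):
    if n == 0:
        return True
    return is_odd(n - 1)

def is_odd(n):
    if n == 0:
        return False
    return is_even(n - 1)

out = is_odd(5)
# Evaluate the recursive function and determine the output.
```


is_odd(5)
= is_even(4)
= is_odd(3)
= is_even(2)
= is_odd(1)
= is_even(0)
n == 0: return True
= True


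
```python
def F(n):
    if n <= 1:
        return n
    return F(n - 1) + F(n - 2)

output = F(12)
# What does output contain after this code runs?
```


F(12)
= F(11) + F(10)
= (F(10) + F(9)) + F(10)
Computing bottom-up: F(0)=0, F(1)=1, F(2)=1, F(3)=2, F(4)=3, F(5)=5, F(6)=8, F(7)=13, F(8)=21, F(9)=34, F(10)=55, F(11)=89, F(12)=144
= 144


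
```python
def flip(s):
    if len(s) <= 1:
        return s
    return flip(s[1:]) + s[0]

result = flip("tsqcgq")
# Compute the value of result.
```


flip("tsqcgq")
= flip("sqcgq") + "t"
= flip("qcgq") + "s" + "t"
= flip("cgq") + "q" + "s" + "t"
= flip("gq") + "c" + "q" + "s" + "t"
= flip("q") + "g" + "c" + "q" + "s" + "t"
= "q" + "g" + "c" + "q" + "s" + "t"
= "qgcqst"


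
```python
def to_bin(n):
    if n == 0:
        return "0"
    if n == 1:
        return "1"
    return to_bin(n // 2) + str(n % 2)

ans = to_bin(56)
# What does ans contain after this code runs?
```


to_bin(56)
= to_bin(28) + "0"
= to_bin(14) + "0" + "0"
= to_bin(7) + "0" + "0" + "0"
= to_bin(3) + "1" + "0" + "0" + "0"
= to_bin(1) + "1" + "1" + "0" + "0" + "0"
= "1" + "1" + "1" + "0" + "0" + "0"
= "111000"


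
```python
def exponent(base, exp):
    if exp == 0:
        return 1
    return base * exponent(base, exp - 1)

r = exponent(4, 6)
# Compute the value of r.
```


exponent(4, 6)
= 4 * exponent(4, 5)
= 4 * 4 * exponent(4, 4)
= 4 * 4 * 4 * exponent(4, 3)
= 4 * 4 * 4 * 4 * exponent(4, 2)
= 4 * 4 * 4 * 4 * 4 * exponent(4, 1)
= 4 * 4 * 4 * 4 * 4 * 4 * exponent(4, 0)
= 4 * 4 * 4 * 4 * 4 * 4 * 1
= 4096


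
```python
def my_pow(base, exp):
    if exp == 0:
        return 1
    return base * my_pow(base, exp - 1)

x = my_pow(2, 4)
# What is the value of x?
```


my_pow(2, 4)
= 2 * my_pow(2, 3)
= 2 * 2 * my_pow(2, 2)
= 2 * 2 * 2 * my_pow(2, 1)
= 2 * 2 * 2 * 2 * my_pow(2, 0)
= 2 * 2 * 2 * 2 * 1
= 16


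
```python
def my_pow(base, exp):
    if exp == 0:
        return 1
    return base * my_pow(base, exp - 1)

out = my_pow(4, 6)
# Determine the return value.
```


my_pow(4, 6)
= 4 * my_pow(4, 5)
= 4 * 4 * my_pow(4, 4)
= 4 * 4 * 4 * my_pow(4, 3)
= 4 * 4 * 4 * 4 * my_pow(4, 2)
= 4 * 4 * 4 * 4 * 4 * my_pow(4, 1)
= 4 * 4 * 4 * 4 * 4 * 4 * my_pow(4, 0)
= 4 * 4 * 4 * 4 * 4 * 4 * 1
= 4096


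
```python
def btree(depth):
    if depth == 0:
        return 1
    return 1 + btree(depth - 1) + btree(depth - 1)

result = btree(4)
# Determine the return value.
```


btree(4)
= 1 + btree(3) + btree(3)
= 1 + 2 * btree(3)
btree(k) = 2^(k+1) - 1
btree(0) = 1
btree(1) = 3
btree(2) = 7
btree(3) = 15
btree(4) = 31
btree(4) = 2^5 - 1 = 31


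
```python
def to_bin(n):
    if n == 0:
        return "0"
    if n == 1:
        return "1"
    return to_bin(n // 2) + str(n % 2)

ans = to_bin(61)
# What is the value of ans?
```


to_bin(61)
= to_bin(30) + "1"
= to_bin(15) + "0" + "1"
= to_bin(7) + "1" + "0" + "1"
= to_bin(3) + "1" + "1" + "0" + "1"
= to_bin(1) + "1" + "1" + "1" + "0" + "1"
= "1" + "1" + "1" + "1" + "0" + "1"
= "111101"


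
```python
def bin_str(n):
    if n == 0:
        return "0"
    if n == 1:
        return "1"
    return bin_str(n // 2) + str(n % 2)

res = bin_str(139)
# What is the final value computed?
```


bin_str(139)
= bin_str(69) + "1"
= bin_str(34) + "1" + "1"
= bin_str(17) + "0" + "1" + "1"
= bin_str(8) + "1" + "0" + "1" + "1"
= bin_str(4) + "0" + "1" + "0" + "1" + "1"
= bin_str(2) + "0" + "0" + "1" + "0" + "1" + "1"
= bin_str(1) + "0" + "0" + "0" + "1" + "0" + "1" + "1"
= "1" + "0" + "0" + "0" + "1" + "0" + "1" + "1"
= "10001011"


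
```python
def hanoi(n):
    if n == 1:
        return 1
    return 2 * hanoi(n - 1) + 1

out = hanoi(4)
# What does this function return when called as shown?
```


hanoi(4)
= 2 * hanoi(3) + 1
= 2 * (2 * hanoi(2) + 1) + 1
= 2 * (2 * (2 * hanoi(1) + 1) + 1) + 1
Now compute bottom-up:
hanoi(1) = 1
hanoi(2) = 2 * 1 + 1 = 3
hanoi(3) = 2 * 3 + 1 = 7
hanoi(4) = 2 * 7 + 1 = 15
= 15


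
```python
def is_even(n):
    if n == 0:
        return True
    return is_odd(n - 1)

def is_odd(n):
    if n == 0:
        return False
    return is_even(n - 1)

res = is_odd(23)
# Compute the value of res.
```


is_odd(23)
= is_even(22)
= is_odd(21)
= is_even(20)
= is_odd(19)
= is_even(18)
= is_odd(17)
= is_even(16)
= is_odd(15)
= is_even(14)
= is_odd(13)
= is_even(12)
= is_odd(11)
= is_even(10)
= is_odd(9)
= is_even(8)
= is_odd(7)
= is_even(6)
= is_odd(5)
= is_even(4)
= is_odd(3)
= is_even(2)
= is_odd(1)
= is_even(0)
n == 0: return True
= True


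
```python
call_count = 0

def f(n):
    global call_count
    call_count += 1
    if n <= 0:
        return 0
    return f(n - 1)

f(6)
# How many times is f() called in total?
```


f(6) calls f(5) calls ... calls f(0)
Total calls: 6 + 1 (for base case) = 7


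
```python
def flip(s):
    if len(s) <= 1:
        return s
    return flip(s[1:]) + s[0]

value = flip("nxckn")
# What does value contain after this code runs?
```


flip("nxckn")
= flip("xckn") + "n"
= flip("ckn") + "x" + "n"
= flip("kn") + "c" + "x" + "n"
= flip("n") + "k" + "c" + "x" + "n"
= "n" + "k" + "c" + "x" + "n"
= "nkcxn"


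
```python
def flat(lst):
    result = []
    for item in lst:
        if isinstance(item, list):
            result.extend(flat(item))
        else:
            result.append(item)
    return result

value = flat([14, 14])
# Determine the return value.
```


flat([14, 14])
Processing each element:
  14 is not a list -> append 14
  14 is not a list -> append 14
= [14, 14]


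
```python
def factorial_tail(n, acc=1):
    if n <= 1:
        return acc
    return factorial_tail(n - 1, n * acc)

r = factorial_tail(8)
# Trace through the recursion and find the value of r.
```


factorial_tail(8, 1)
= factorial_tail(7, 8 * 1) = factorial_tail(7, 8)
= factorial_tail(6, 7 * 8) = factorial_tail(6, 56)
= factorial_tail(5, 6 * 56) = factorial_tail(5, 336)
= factorial_tail(4, 5 * 336) = factorial_tail(4, 1680)
= factorial_tail(3, 4 * 1680) = factorial_tail(3, 6720)
= factorial_tail(2, 3 * 6720) = factorial_tail(2, 20160)
= factorial_tail(1, 2 * 20160) = factorial_tail(1, 40320)
n <= 1, return acc = 40320


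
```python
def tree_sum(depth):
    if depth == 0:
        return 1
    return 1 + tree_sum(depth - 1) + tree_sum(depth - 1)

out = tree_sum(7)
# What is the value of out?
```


tree_sum(7)
= 1 + tree_sum(6) + tree_sum(6)
= 1 + 2 * tree_sum(6)
tree_sum(k) = 2^(k+1) - 1
tree_sum(0) = 1
tree_sum(1) = 3
tree_sum(2) = 7
tree_sum(3) = 15
tree_sum(4) = 31
tree_sum(7) = 2^8 - 1 = 255


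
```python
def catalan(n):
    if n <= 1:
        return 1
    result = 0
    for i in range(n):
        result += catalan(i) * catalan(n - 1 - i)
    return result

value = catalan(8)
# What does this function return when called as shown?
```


catalan(8)
= sum of catalan(i) * catalan(8-1-i) for i in 0..7
First compute sub-values bottom-up:
  catalan(0) = 1, catalan(1) = 1
  catalan(2) = 1*1 + 1*1 = 2
  catalan(3) = 1*2 + 1*1 + 2*1 = 5
  catalan(4) = 1*5 + 1*2 + 2*1 + 5*1 = 14
  catalan(5) = 1*14 + 1*5 + 2*2 + 5*1 + 14*1 = 42
  catalan(6) = 1*42 + 1*14 + 2*5 + 5*2 + 14*1 + 42*1 = 132
  catalan(7) = 1*132 + 1*42 + 2*14 + 5*5 + 14*2 + 42*1 + 132*1 = 429
Now catalan(8):
  catalan(0)*catalan(7) = 1*429 = 429
  catalan(1)*catalan(6) = 1*132 = 132
  catalan(2)*catalan(5) = 2*42 = 84
  catalan(3)*catalan(4) = 5*14 = 70
  catalan(4)*catalan(3) = 14*5 = 70
  catalan(5)*catalan(2) = 42*2 = 84
  catalan(6)*catalan(1) = 132*1 = 132
  catalan(7)*catalan(0) = 429*1 = 429
= 429 + 132 + 84 + 70 + 70 + 84 + 132 + 429
= 1430


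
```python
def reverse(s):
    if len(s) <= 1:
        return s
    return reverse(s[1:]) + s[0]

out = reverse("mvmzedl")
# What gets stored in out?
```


reverse("mvmzedl")
= reverse("vmzedl") + "m"
= reverse("mzedl") + "v" + "m"
= reverse("zedl") + "m" + "v" + "m"
= reverse("edl") + "z" + "m" + "v" + "m"
= reverse("dl") + "e" + "z" + "m" + "v" + "m"
= reverse("l") + "d" + "e" + "z" + "m" + "v" + "m"
= "l" + "d" + "e" + "z" + "m" + "v" + "m"
= "ldezmvm"


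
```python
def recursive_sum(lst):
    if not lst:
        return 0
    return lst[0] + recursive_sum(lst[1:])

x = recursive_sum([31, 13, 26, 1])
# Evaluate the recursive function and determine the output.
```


recursive_sum([31, 13, 26, 1])
= 31 + recursive_sum([13, 26, 1])
= 31 + 13 + recursive_sum([26, 1])
= 31 + 13 + 26 + recursive_sum([1])
= 31 + 13 + 26 + 1 + recursive_sum([])
= 31 + 13 + 26 + 1 + 0
= 71


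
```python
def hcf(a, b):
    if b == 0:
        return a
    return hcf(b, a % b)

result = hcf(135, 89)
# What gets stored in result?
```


hcf(135, 89)
= hcf(89, 135 % 89) = hcf(89, 46)
= hcf(46, 89 % 46) = hcf(46, 43)
= hcf(43, 46 % 43) = hcf(43, 3)
= hcf(3, 43 % 3) = hcf(3, 1)
= hcf(1, 3 % 1) = hcf(1, 0)
b == 0, return a = 1


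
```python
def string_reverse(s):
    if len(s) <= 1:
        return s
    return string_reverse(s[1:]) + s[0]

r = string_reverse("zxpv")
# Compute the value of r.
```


string_reverse("zxpv")
= string_reverse("xpv") + "z"
= string_reverse("pv") + "x" + "z"
= string_reverse("v") + "p" + "x" + "z"
= "v" + "p" + "x" + "z"
= "vpxz"


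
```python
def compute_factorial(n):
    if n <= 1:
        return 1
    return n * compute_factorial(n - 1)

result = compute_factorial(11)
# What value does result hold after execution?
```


compute_factorial(11)
= 11 * compute_factorial(10)
= 11 * 10 * compute_factorial(9)
= 11 * 10 * 9 * compute_factorial(8)
= 11 * 10 * 9 * 8 * compute_factorial(7)
= 11 * 10 * 9 * 8 * 7 * compute_factorial(6)
= 11 * 10 * 9 * 8 * 7 * 6 * compute_factorial(5)
= 11 * 10 * 9 * 8 * 7 * 6 * 5 * compute_factorial(4)
= 11 * 10 * 9 * 8 * 7 * 6 * 5 * 4 * compute_factorial(3)
= 11 * 10 * 9 * 8 * 7 * 6 * 5 * 4 * 3 * compute_factorial(2)
= 11 * 10 * 9 * 8 * 7 * 6 * 5 * 4 * 3 * 2 * compute_factorial(1)
= 11 * 10 * 9 * 8 * 7 * 6 * 5 * 4 * 3 * 2 * 1
= 39916800
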